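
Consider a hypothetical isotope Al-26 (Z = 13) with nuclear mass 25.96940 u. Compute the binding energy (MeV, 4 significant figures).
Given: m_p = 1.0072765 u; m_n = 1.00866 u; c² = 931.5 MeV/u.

221.5 MeV

Z = 13, so N = A − Z = 26 − 13 = 13.
Mass of separated nucleons = 13(1.0072765) + 13(1.00866) = 13.0945945 + 13.11258 = 26.2071745 u
Δm = 26.2071745 − 25.96940 = 0.2377745 u
Binding energy = Δm·c² = 0.2377745 × 931.5 MeV/u = 221.487 MeV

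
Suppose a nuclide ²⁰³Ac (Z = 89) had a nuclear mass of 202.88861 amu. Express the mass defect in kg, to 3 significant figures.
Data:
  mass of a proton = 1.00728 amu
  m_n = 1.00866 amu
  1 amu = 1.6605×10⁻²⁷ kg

The nucleus contains 89 protons and 203 − 89 = 114 neutrons.
Σm = 89·m_p + 114·m_n = 89.64792 + 114.98724 = 204.63516 amu
Mass defect Δm = 204.63516 − 202.88861 = 1.74655 amu
In SI units: 1.74655 amu × 1.6605×10⁻²⁷ kg/amu = 2.9001e-27 kg

2.90e-27 kg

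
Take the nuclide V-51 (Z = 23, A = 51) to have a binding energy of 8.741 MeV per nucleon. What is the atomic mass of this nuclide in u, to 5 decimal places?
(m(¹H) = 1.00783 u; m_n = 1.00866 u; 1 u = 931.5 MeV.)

Total binding energy = 51 × 8.741 = 445.791 MeV
Mass defect = 445.791 MeV / (931.5 MeV/u) = 0.4785733 u
Constituent mass = 23(1.00783) + 28(1.00866) = 51.42257 u
Atomic mass = 51.42257 − 0.4785733 = 50.9439967 u ≈ 50.94400 u (to 5 decimal places)

50.94400 u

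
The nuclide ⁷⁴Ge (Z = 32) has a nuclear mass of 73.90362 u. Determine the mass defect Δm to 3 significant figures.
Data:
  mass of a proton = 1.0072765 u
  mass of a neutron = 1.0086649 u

Z = 32, so N = A − Z = 74 − 32 = 42.
Mass of separated nucleons = 32(1.0072765) + 42(1.0086649) = 32.2328480 + 42.3639258 = 74.5967738 u
Mass defect Δm = 74.5967738 − 73.90362 = 0.6931538 u

0.693 u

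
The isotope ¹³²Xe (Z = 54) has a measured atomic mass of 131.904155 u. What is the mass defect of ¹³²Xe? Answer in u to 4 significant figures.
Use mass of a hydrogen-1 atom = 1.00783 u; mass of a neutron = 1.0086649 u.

1.195 u

The nucleus contains 54 protons and 132 − 54 = 78 neutrons.
Total constituent mass: 54 × 1.00783 + 78 × 1.0086649 = 133.0986822 u
Δm = 133.0986822 − 131.904155 = 1.1945272 u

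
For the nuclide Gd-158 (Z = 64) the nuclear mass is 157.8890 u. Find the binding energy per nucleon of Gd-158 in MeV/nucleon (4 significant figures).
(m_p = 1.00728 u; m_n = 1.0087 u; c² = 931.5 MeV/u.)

Σm = 64·m_p + 94·m_n = 64.46592 + 94.8178 = 159.28372 u
The mass defect is 159.28372 − 157.8890 = 1.39472 u.
Converting to energy: 1.39472 u × 931.5 MeV/u = 1299.18 MeV
Per nucleon: 1299.18 / 158 = 8.223 MeV

8.223 MeV/nucleon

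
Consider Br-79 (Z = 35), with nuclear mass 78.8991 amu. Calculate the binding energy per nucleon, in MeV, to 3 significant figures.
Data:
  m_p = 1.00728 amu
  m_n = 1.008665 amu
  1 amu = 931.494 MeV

Z = 35, so N = A − Z = 79 − 35 = 44.
Σm = 35·m_p + 44·m_n = 35.25480 + 44.381260 = 79.636060 amu
Δm = 79.636060 − 78.8991 = 0.736960 amu
Converting to energy: 0.736960 amu × 931.494 MeV/amu = 686.474 MeV
BE/A = 686.474 MeV / 79 = 8.690 MeV/nucleon

8.69 MeV/nucleon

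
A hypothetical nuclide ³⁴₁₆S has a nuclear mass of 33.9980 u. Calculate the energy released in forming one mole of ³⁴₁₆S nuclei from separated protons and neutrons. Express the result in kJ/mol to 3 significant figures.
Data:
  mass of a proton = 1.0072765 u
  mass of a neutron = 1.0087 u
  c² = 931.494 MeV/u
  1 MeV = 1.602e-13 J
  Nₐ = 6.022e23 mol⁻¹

2.47e+10 kJ/mol

Z = 16, so N = A − Z = 34 − 16 = 18.
Total constituent mass: 16 × 1.0072765 + 18 × 1.0087 = 34.2730240 u
Δm = 34.2730240 − 33.9980 = 0.2750240 u
Binding energy = Δm·c² = 0.2750240 × 931.494 MeV/u = 256.183 MeV
Per nucleus in joules: 256.183 MeV × 1.602e-13 J/MeV = 4.1041e-11 J
Per mole: 4.1041e-11 J × 6.022e23 mol⁻¹ = 2.4715e+13 J/mol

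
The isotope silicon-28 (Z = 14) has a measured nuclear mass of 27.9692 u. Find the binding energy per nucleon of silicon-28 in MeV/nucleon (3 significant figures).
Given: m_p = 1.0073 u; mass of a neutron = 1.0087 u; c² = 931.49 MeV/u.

Total constituent mass: 14 × 1.0073 + 14 × 1.0087 = 28.2240 u
Mass defect Δm = 28.2240 − 27.9692 = 0.2548 u
Binding energy = Δm·c² = 0.2548 × 931.49 MeV/u = 237.344 MeV
Per nucleon: 237.344 / 28 = 8.477 MeV

8.48 MeV/nucleon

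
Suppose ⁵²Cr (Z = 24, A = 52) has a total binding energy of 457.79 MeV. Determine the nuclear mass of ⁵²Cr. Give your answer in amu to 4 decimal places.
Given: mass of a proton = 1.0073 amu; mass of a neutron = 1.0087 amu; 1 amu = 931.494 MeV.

Mass defect = 457.79 MeV / (931.494 MeV/amu) = 0.491458 amu
Constituent mass = 24(1.0073) + 28(1.0087) = 52.4188 amu
Nuclear mass = 52.4188 − 0.491458 = 51.927342 amu ≈ 51.9273 amu (to 4 decimal places)

51.9273 amu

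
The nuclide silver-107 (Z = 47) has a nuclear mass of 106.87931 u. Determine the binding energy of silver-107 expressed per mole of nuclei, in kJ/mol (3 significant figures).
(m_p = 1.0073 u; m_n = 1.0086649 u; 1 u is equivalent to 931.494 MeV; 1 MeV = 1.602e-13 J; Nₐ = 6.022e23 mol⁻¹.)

8.84e+10 kJ/mol

With 47 protons and 60 neutrons (A = 107):
Σm = 47·m_p + 60·m_n = 47.3431 + 60.5198940 = 107.8629940 u
Δm = 107.8629940 − 106.87931 = 0.9836840 u
Binding energy = Δm·c² = 0.9836840 × 931.494 MeV/u = 916.296 MeV
Per nucleus in joules: 916.296 MeV × 1.602e-13 J/MeV = 1.4679e-10 J
Per mole: 1.4679e-10 J × 6.022e23 mol⁻¹ = 8.8397e+13 J/mol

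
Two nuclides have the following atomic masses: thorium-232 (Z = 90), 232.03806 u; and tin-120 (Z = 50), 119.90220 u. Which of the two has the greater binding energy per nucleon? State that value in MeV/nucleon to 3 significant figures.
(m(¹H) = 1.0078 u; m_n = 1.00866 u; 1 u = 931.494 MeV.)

tin-120; 8.49 MeV/nucleon

thorium-232: Σm = 90(1.0078) + 142(1.00866) = 233.93172 u; Δm = 1.89366 u; E_B = 1763.9 MeV; E_B/A = 7.603 MeV
tin-120: Σm = 50(1.0078) + 70(1.00866) = 120.99620 u; Δm = 1.09400 u; E_B = 1019.05 MeV; E_B/A = 8.492 MeV
tin-120 has the higher binding energy per nucleon, so it is the more tightly bound nucleus.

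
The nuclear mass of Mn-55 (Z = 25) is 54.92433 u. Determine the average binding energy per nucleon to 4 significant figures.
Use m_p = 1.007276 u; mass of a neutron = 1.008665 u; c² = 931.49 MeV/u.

8.765 MeV/nucleon

The nucleus contains 25 protons and 55 − 25 = 30 neutrons.
Total constituent mass: 25 × 1.007276 + 30 × 1.008665 = 55.441850 u
Mass defect Δm = 55.441850 − 54.92433 = 0.517520 u
Converting to energy: 0.517520 u × 931.49 MeV/u = 482.065 MeV
Dividing by A = 55 gives 8.765 MeV per nucleon.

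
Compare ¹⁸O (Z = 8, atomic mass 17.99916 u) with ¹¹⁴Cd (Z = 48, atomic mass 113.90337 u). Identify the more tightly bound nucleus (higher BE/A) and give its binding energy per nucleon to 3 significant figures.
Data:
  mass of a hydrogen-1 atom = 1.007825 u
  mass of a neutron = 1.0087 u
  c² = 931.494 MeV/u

¹¹⁴Cd; 8.55 MeV/nucleon

¹⁸O: Σm = 8(1.007825) + 10(1.0087) = 18.149600 u; Δm = 0.150440 u; E_B = 140.13 MeV; E_B/A = 7.785 MeV
¹¹⁴Cd: Σm = 48(1.007825) + 66(1.0087) = 114.949800 u; Δm = 1.046430 u; E_B = 974.74 MeV; E_B/A = 8.550 MeV
¹¹⁴Cd has the higher binding energy per nucleon, so it is the more tightly bound nucleus.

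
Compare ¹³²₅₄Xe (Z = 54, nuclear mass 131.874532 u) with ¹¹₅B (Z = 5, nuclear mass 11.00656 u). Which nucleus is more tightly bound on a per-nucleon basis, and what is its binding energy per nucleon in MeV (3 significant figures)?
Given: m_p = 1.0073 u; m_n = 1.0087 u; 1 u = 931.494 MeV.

¹³²₅₄Xe; 8.46 MeV/nucleon

¹³²₅₄Xe: Σm = 54(1.0073) + 78(1.0087) = 133.0728 u; Δm = 1.198268 u; E_B = 1116.2 MeV; E_B/A = 8.456 MeV
¹¹₅B: Σm = 5(1.0073) + 6(1.0087) = 11.0887 u; Δm = 0.08214 u; E_B = 76.513 MeV; E_B/A = 6.956 MeV
¹³²₅₄Xe has the higher binding energy per nucleon, so it is the more tightly bound nucleus.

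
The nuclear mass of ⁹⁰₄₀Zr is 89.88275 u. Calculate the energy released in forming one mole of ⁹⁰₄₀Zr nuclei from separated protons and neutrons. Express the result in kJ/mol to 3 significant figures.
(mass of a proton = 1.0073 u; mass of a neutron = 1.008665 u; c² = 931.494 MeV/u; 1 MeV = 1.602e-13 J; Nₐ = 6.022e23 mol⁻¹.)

7.57e+10 kJ/mol

Mass of separated nucleons = 40(1.0073) + 50(1.008665) = 40.2920 + 50.433250 = 90.725250 u
Mass defect Δm = 90.725250 − 89.88275 = 0.842500 u
Converting to energy: 0.842500 u × 931.494 MeV/u = 784.784 MeV
Per nucleus in joules: 784.784 MeV × 1.602e-13 J/MeV = 1.2572e-10 J
Per mole: 1.2572e-10 J × 6.022e23 mol⁻¹ = 7.5709e+13 J/mol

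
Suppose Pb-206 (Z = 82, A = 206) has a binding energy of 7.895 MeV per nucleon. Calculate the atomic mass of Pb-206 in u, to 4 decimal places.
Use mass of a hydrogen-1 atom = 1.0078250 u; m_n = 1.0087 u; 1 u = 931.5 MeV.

Total binding energy = 206 × 7.895 = 1626.370 MeV
Mass defect = 1626.370 MeV / (931.5 MeV/u) = 1.745969 u
Constituent mass = 82(1.0078250) + 124(1.0087) = 207.7204500 u
Atomic mass = 207.7204500 − 1.745969 = 205.9744810 u ≈ 205.9745 u (to 4 decimal places)

205.9745 u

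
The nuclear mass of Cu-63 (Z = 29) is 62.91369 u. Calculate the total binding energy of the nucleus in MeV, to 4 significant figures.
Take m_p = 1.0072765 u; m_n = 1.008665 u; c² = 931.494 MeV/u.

With 29 protons and 34 neutrons (A = 63):
Σm = 29·m_p + 34·m_n = 29.2110185 + 34.294610 = 63.5056285 u
The mass defect is 63.5056285 − 62.91369 = 0.5919385 u.
Converting to energy: 0.5919385 u × 931.494 MeV/u = 551.387 MeV

551.4 MeV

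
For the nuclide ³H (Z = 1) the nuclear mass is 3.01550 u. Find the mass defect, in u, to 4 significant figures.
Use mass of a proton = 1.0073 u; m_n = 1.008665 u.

Z = 1, so N = A − Z = 3 − 1 = 2.
Σm = 1·m_p + 2·m_n = 1.0073 + 2.017330 = 3.024630 u
Δm = 3.024630 − 3.01550 = 0.009130 u

0.009130 u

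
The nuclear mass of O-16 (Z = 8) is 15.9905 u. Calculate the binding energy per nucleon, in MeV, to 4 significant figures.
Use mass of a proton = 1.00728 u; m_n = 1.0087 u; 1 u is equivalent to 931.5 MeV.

7.996 MeV/nucleon

Σm = 8·m_p + 8·m_n = 8.05824 + 8.0696 = 16.12784 u
The mass defect is 16.12784 − 15.9905 = 0.13734 u.
Converting to energy: 0.13734 u × 931.5 MeV/u = 127.932 MeV
BE/A = 127.932 MeV / 16 = 7.996 MeV/nucleon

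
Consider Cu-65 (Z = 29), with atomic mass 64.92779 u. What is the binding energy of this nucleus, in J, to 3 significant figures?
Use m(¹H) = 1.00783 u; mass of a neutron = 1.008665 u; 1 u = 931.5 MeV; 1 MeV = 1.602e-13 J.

9.12e-11 J

Z = 29, so N = A − Z = 65 − 29 = 36.
Σm = 29·m(¹H) + 36·m_n = 29.22707 + 36.311940 = 65.539010 u
Mass defect Δm = 65.539010 − 64.92779 = 0.611220 u
Binding energy = Δm·c² = 0.611220 × 931.5 MeV/u = 569.351 MeV
In joules: 569.351 MeV × 1.602e-13 J/MeV = 9.1210e-11 J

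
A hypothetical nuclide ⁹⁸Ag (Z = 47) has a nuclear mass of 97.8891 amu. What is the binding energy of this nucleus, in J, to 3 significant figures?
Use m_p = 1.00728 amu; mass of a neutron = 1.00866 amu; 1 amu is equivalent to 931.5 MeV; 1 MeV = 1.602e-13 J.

Σm = 47·m_p + 51·m_n = 47.34216 + 51.44166 = 98.78382 amu
The mass defect is 98.78382 − 97.8891 = 0.89472 amu.
Binding energy = Δm·c² = 0.89472 × 931.5 MeV/amu = 833.432 MeV
In joules: 833.432 MeV × 1.602e-13 J/MeV = 1.3352e-10 J

1.34e-10 J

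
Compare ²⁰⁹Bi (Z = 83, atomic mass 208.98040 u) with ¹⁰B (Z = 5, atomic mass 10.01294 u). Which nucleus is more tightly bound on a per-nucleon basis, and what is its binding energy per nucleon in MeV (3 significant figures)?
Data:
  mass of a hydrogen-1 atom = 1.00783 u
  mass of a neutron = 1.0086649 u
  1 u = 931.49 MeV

²⁰⁹Bi; 7.85 MeV/nucleon

²⁰⁹Bi: Σm = 83(1.00783) + 126(1.0086649) = 210.7416674 u; Δm = 1.7612674 u; E_B = 1640.6 MeV; E_B/A = 7.850 MeV
¹⁰B: Σm = 5(1.00783) + 5(1.0086649) = 10.0824745 u; Δm = 0.0695345 u; E_B = 64.771 MeV; E_B/A = 6.477 MeV
²⁰⁹Bi has the higher binding energy per nucleon, so it is the more tightly bound nucleus.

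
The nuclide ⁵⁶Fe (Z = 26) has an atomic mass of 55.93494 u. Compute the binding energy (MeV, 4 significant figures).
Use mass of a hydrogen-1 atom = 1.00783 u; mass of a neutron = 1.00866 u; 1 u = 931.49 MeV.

492.2 MeV

Z = 26, so N = A − Z = 56 − 26 = 30.
Total constituent mass: 26 × 1.00783 + 30 × 1.00866 = 56.46338 u
The mass defect is 56.46338 − 55.93494 = 0.52844 u.
Binding energy = Δm·c² = 0.52844 × 931.49 MeV/u = 492.237 MeV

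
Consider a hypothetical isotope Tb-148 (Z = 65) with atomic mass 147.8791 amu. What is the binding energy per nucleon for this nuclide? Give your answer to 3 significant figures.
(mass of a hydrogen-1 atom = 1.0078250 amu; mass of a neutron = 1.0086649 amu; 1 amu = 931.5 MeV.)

Z = 65, so N = A − Z = 148 − 65 = 83.
Σm = 65·m(¹H) + 83·m_n = 65.5086250 + 83.7191867 = 149.2278117 amu
The mass defect is 149.2278117 − 147.8791 = 1.3487117 amu.
Binding energy = Δm·c² = 1.3487117 × 931.5 MeV/amu = 1256.32 MeV
BE/A = 1256.32 MeV / 148 = 8.489 MeV/nucleon

8.49 MeV/nucleon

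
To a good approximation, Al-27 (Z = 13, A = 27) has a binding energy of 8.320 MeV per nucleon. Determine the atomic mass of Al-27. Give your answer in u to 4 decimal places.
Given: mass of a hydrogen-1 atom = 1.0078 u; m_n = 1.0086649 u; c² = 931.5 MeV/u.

26.9815 u

Total binding energy = 27 × 8.320 = 224.640 MeV
Mass defect = 224.640 MeV / (931.5 MeV/u) = 0.241159 u
Constituent mass = 13(1.0078) + 14(1.0086649) = 27.2227086 u
Atomic mass = 27.2227086 − 0.241159 = 26.9815496 u ≈ 26.9815 u (to 4 decimal places)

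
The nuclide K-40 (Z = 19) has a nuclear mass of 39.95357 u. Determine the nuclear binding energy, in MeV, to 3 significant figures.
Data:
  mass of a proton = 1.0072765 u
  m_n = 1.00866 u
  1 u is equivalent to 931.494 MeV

341 MeV

Σm = 19·m_p + 21·m_n = 19.1382535 + 21.18186 = 40.3201135 u
Δm = 40.3201135 − 39.95357 = 0.3665435 u
Converting to energy: 0.3665435 u × 931.494 MeV/u = 341.433 MeV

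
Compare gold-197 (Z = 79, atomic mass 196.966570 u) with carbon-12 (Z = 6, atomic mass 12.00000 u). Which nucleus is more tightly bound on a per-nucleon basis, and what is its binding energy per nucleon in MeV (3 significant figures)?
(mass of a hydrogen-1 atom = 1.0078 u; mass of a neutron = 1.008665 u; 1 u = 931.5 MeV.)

gold-197: Σm = 79(1.0078) + 118(1.008665) = 198.638670 u; Δm = 1.672100 u; E_B = 1557.56 MeV; E_B/A = 7.906 MeV
carbon-12: Σm = 6(1.0078) + 6(1.008665) = 12.098790 u; Δm = 0.098790 u; E_B = 92.023 MeV; E_B/A = 7.669 MeV
gold-197 has the higher binding energy per nucleon, so it is the more tightly bound nucleus.

gold-197; 7.91 MeV/nucleon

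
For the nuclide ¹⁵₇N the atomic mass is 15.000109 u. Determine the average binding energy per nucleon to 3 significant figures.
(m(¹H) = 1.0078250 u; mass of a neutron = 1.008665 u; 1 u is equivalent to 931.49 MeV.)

Total constituent mass: 7 × 1.0078250 + 8 × 1.008665 = 15.1240950 u
The mass defect is 15.1240950 − 15.000109 = 0.1239860 u.
E_B = 0.1239860 × 931.49 = 115.492 MeV
BE/A = 115.492 MeV / 15 = 7.699 MeV/nucleon

7.70 MeV/nucleon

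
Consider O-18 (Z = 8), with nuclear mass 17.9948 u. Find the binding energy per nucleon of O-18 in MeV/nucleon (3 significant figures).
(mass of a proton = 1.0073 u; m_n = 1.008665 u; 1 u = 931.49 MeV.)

With 8 protons and 10 neutrons (A = 18):
Σm = 8·m_p + 10·m_n = 8.0584 + 10.086650 = 18.145050 u
The mass defect is 18.145050 − 17.9948 = 0.150250 u.
E_B = 0.150250 × 931.49 = 139.956 MeV
Dividing by A = 18 gives 7.775 MeV per nucleon.

7.78 MeV/nucleon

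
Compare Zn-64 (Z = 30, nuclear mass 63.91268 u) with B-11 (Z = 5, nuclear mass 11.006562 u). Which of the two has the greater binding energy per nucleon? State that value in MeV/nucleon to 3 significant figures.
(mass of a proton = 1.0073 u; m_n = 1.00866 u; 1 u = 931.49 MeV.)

Zn-64: Σm = 30(1.0073) + 34(1.00866) = 64.51344 u; Δm = 0.60076 u; E_B = 559.60 MeV; E_B/A = 8.744 MeV
B-11: Σm = 5(1.0073) + 6(1.00866) = 11.08846 u; Δm = 0.081898 u; E_B = 76.287 MeV; E_B/A = 6.935 MeV
Zn-64 has the higher binding energy per nucleon, so it is the more tightly bound nucleus.

Zn-64; 8.74 MeV/nucleon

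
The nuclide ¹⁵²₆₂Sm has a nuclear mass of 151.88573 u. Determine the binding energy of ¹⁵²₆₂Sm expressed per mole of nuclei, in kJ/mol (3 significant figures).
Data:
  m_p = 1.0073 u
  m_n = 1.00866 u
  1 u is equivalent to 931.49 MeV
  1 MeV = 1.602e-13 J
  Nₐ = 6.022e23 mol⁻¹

1.21e+11 kJ/mol

Σm = 62·m_p + 90·m_n = 62.4526 + 90.77940 = 153.23200 u
Δm = 153.23200 − 151.88573 = 1.34627 u
E_B = 1.34627 × 931.49 = 1254.04 MeV
Per nucleus in joules: 1254.04 MeV × 1.602e-13 J/MeV = 2.0090e-10 J
Per mole: 2.0090e-10 J × 6.022e23 mol⁻¹ = 1.2098e+14 J/mol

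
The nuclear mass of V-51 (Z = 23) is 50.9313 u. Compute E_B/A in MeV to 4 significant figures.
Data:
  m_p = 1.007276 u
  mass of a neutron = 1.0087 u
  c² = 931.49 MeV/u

The nucleus contains 23 protons and 51 − 23 = 28 neutrons.
Σm = 23·m_p + 28·m_n = 23.167348 + 28.2436 = 51.410948 u
Mass defect Δm = 51.410948 − 50.9313 = 0.479648 u
E_B = 0.479648 × 931.49 = 446.787 MeV
Dividing by A = 51 gives 8.761 MeV per nucleon.

8.761 MeV/nucleon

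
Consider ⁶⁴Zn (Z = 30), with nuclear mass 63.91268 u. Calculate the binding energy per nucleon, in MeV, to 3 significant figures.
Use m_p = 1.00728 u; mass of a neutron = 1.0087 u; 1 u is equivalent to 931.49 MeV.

8.75 MeV/nucleon

Z = 30, so N = A − Z = 64 − 30 = 34.
Total constituent mass: 30 × 1.00728 + 34 × 1.0087 = 64.51420 u
Mass defect Δm = 64.51420 − 63.91268 = 0.60152 u
Binding energy = Δm·c² = 0.60152 × 931.49 MeV/u = 560.310 MeV
Dividing by A = 64 gives 8.7548 MeV per nucleon.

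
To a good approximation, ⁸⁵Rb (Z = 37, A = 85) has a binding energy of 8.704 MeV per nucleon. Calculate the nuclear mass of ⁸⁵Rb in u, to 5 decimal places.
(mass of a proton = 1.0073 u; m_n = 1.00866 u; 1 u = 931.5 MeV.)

Total binding energy = 85 × 8.704 = 739.840 MeV
Mass defect = 739.840 MeV / (931.5 MeV/u) = 0.7942458 u
Constituent mass = 37(1.0073) + 48(1.00866) = 85.68578 u
Nuclear mass = 85.68578 − 0.7942458 = 84.8915342 u ≈ 84.89153 u (to 5 decimal places)

84.89153 u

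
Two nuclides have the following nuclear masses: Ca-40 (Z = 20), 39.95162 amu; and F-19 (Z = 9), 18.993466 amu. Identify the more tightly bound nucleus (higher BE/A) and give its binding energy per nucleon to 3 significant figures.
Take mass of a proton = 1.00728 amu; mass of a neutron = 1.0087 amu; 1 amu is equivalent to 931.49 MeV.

Ca-40; 8.57 MeV/nucleon

Ca-40: Σm = 20(1.00728) + 20(1.0087) = 40.31960 amu; Δm = 0.36798 amu; E_B = 342.77 MeV; E_B/A = 8.569 MeV
F-19: Σm = 9(1.00728) + 10(1.0087) = 19.15252 amu; Δm = 0.159054 amu; E_B = 148.16 MeV; E_B/A = 7.798 MeV
Ca-40 has the higher binding energy per nucleon, so it is the more tightly bound nucleus.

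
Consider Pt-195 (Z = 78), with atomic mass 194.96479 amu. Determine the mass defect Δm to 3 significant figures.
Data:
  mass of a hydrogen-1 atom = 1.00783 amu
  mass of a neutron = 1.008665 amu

The nucleus contains 78 protons and 195 − 78 = 117 neutrons.
Total constituent mass: 78 × 1.00783 + 117 × 1.008665 = 196.624545 amu
Δm = 196.624545 − 194.96479 = 1.659755 amu

1.66 amu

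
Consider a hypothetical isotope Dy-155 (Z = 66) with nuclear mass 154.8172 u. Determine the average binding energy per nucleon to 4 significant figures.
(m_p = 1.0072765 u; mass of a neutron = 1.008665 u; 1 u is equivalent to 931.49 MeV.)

Z = 66, so N = A − Z = 155 − 66 = 89.
Mass of separated nucleons = 66(1.0072765) + 89(1.008665) = 66.4802490 + 89.771185 = 156.2514340 u
The mass defect is 156.2514340 − 154.8172 = 1.4342340 u.
E_B = 1.4342340 × 931.49 = 1335.97 MeV
Per nucleon: 1335.97 / 155 = 8.619 MeV

8.619 MeV/nucleon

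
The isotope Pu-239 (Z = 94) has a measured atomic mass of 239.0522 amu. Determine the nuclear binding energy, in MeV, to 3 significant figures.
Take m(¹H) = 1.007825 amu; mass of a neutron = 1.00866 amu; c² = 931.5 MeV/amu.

Z = 94, so N = A − Z = 239 − 94 = 145.
Total constituent mass: 94 × 1.007825 + 145 × 1.00866 = 240.991250 amu
The mass defect is 240.991250 − 239.0522 = 1.939050 amu.
Binding energy = Δm·c² = 1.939050 × 931.5 MeV/amu = 1806.23 MeV

1810 MeV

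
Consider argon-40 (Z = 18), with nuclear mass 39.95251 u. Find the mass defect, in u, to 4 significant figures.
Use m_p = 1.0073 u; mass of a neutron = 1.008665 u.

With 18 protons and 22 neutrons (A = 40):
Σm = 18·m_p + 22·m_n = 18.1314 + 22.190630 = 40.322030 u
Mass defect Δm = 40.322030 − 39.95251 = 0.369520 u

0.3695 u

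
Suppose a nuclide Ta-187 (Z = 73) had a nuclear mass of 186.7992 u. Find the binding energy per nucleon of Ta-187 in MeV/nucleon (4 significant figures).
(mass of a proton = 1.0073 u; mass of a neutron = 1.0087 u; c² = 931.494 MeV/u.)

The nucleus contains 73 protons and 187 − 73 = 114 neutrons.
Mass of separated nucleons = 73(1.0073) + 114(1.0087) = 73.5329 + 114.9918 = 188.5247 u
Mass defect Δm = 188.5247 − 186.7992 = 1.7255 u
Converting to energy: 1.7255 u × 931.494 MeV/u = 1607.29 MeV
BE/A = 1607.29 MeV / 187 = 8.595 MeV/nucleon

8.595 MeV/nucleon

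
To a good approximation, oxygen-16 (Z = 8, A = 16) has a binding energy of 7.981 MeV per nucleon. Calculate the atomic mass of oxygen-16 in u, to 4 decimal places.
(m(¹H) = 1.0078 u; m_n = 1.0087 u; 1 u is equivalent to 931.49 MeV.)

15.9949 u

Total binding energy = 16 × 7.981 = 127.696 MeV
Mass defect = 127.696 MeV / (931.49 MeV/u) = 0.137088 u
Constituent mass = 8(1.0078) + 8(1.0087) = 16.1320 u
Atomic mass = 16.1320 − 0.137088 = 15.994912 u ≈ 15.9949 u (to 4 decimal places)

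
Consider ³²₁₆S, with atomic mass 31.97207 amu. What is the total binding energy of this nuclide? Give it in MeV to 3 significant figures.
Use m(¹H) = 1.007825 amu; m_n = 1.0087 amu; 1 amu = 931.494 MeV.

272 MeV

Total constituent mass: 16 × 1.007825 + 16 × 1.0087 = 32.264400 amu
Δm = 32.264400 − 31.97207 = 0.292330 amu
Binding energy = Δm·c² = 0.292330 × 931.494 MeV/amu = 272.304 MeV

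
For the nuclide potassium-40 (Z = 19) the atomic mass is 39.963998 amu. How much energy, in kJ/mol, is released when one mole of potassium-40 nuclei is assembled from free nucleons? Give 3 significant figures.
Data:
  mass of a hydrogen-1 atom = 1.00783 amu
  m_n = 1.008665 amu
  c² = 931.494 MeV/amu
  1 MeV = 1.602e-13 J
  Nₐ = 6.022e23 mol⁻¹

3.30e+10 kJ/mol

Mass of separated nucleons = 19(1.00783) + 21(1.008665) = 19.14877 + 21.181965 = 40.330735 amu
Mass defect Δm = 40.330735 − 39.963998 = 0.366737 amu
E_B = 0.366737 × 931.494 = 341.613 MeV
Per nucleus in joules: 341.613 MeV × 1.602e-13 J/MeV = 5.4726e-11 J
Per mole: 5.4726e-11 J × 6.022e23 mol⁻¹ = 3.2956e+13 J/mol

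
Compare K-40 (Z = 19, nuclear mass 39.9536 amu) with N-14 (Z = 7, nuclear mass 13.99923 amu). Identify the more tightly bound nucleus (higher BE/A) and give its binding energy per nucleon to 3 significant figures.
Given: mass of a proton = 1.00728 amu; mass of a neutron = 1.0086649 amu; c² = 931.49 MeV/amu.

K-40: Σm = 19(1.00728) + 21(1.0086649) = 40.3202829 amu; Δm = 0.3666829 amu; E_B = 341.56 MeV; E_B/A = 8.539 MeV
N-14: Σm = 7(1.00728) + 7(1.0086649) = 14.1116143 amu; Δm = 0.1123843 amu; E_B = 104.68 MeV; E_B/A = 7.477 MeV
K-40 has the higher binding energy per nucleon, so it is the more tightly bound nucleus.

K-40; 8.54 MeV/nucleon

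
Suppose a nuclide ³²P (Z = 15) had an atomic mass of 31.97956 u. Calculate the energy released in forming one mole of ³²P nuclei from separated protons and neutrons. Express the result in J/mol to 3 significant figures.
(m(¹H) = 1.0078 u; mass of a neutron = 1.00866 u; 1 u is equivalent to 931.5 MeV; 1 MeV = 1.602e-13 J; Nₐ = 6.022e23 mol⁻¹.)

Total constituent mass: 15 × 1.0078 + 17 × 1.00866 = 32.26422 u
Δm = 32.26422 − 31.97956 = 0.28466 u
Converting to energy: 0.28466 u × 931.5 MeV/u = 265.161 MeV
Per nucleus in joules: 265.161 MeV × 1.602e-13 J/MeV = 4.2479e-11 J
Per mole: 4.2479e-11 J × 6.022e23 mol⁻¹ = 2.5581e+13 J/mol

2.56e+13 J/mol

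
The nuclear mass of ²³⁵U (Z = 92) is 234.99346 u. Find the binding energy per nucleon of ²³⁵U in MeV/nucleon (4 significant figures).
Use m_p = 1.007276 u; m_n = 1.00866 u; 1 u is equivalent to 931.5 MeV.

7.588 MeV/nucleon

Mass of separated nucleons = 92(1.007276) + 143(1.00866) = 92.669392 + 144.23838 = 236.907772 u
The mass defect is 236.907772 − 234.99346 = 1.914312 u.
Converting to energy: 1.914312 u × 931.5 MeV/u = 1783.18 MeV
BE/A = 1783.18 MeV / 235 = 7.588 MeV/nucleon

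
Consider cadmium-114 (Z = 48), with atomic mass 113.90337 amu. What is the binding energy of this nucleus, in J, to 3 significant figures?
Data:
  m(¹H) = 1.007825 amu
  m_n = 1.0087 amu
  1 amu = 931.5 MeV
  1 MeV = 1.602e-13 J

1.56e-10 J

Z = 48, so N = A − Z = 114 − 48 = 66.
Mass of separated nucleons = 48(1.007825) + 66(1.0087) = 48.375600 + 66.5742 = 114.949800 amu
Δm = 114.949800 − 113.90337 = 1.046430 amu
Binding energy = Δm·c² = 1.046430 × 931.5 MeV/amu = 974.750 MeV
In joules: 974.750 MeV × 1.602e-13 J/MeV = 1.5615e-10 J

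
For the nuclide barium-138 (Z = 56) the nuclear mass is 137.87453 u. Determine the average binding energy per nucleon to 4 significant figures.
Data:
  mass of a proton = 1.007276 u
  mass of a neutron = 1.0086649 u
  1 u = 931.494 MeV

8.393 MeV/nucleon

Z = 56, so N = A − Z = 138 − 56 = 82.
Mass of separated nucleons = 56(1.007276) + 82(1.0086649) = 56.407456 + 82.7105218 = 139.1179778 u
Δm = 139.1179778 − 137.87453 = 1.2434478 u
E_B = 1.2434478 × 931.494 = 1158.26 MeV
BE/A = 1158.26 MeV / 138 = 8.393 MeV/nucleon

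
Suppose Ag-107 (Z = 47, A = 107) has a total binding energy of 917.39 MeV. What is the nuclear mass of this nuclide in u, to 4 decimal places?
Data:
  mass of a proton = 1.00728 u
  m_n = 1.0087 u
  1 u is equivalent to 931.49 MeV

Mass defect = 917.39 MeV / (931.49 MeV/u) = 0.984863 u
Constituent mass = 47(1.00728) + 60(1.0087) = 107.86416 u
Nuclear mass = 107.86416 − 0.984863 = 106.879297 u ≈ 106.8793 u (to 4 decimal places)

106.8793 u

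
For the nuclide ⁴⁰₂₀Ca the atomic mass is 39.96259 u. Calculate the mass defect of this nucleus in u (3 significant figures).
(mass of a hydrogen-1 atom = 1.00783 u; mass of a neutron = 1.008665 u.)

The nucleus contains 20 protons and 40 − 20 = 20 neutrons.
Σm = 20·m(¹H) + 20·m_n = 20.15660 + 20.173300 = 40.329900 u
Δm = 40.329900 − 39.96259 = 0.367310 u

0.367 u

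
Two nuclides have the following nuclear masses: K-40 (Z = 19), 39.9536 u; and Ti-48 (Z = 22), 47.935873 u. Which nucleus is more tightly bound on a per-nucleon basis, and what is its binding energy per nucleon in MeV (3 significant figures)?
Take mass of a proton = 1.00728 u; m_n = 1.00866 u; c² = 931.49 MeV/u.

K-40: Σm = 19(1.00728) + 21(1.00866) = 40.32018 u; Δm = 0.36658 u; E_B = 341.47 MeV; E_B/A = 8.537 MeV
Ti-48: Σm = 22(1.00728) + 26(1.00866) = 48.38532 u; Δm = 0.449447 u; E_B = 418.66 MeV; E_B/A = 8.722 MeV
Ti-48 has the higher binding energy per nucleon, so it is the more tightly bound nucleus.

Ti-48; 8.72 MeV/nucleon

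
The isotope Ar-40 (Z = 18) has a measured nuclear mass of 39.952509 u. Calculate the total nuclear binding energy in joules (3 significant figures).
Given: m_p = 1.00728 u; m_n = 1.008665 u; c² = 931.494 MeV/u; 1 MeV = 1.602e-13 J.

5.51e-11 J

Total constituent mass: 18 × 1.00728 + 22 × 1.008665 = 40.321670 u
The mass defect is 40.321670 − 39.952509 = 0.369161 u.
Converting to energy: 0.369161 u × 931.494 MeV/u = 343.871 MeV
In joules: 343.871 MeV × 1.602e-13 J/MeV = 5.5088e-11 J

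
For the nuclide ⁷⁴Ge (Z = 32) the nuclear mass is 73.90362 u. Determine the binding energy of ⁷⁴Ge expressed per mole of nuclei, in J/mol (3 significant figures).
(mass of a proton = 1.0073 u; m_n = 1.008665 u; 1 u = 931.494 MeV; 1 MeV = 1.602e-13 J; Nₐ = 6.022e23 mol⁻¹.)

6.24e+13 J/mol

With 32 protons and 42 neutrons (A = 74):
Mass of separated nucleons = 32(1.0073) + 42(1.008665) = 32.2336 + 42.363930 = 74.597530 u
Δm = 74.597530 − 73.90362 = 0.693910 u
Converting to energy: 0.693910 u × 931.494 MeV/u = 646.373 MeV
Per nucleus in joules: 646.373 MeV × 1.602e-13 J/MeV = 1.0355e-10 J
Per mole: 1.0355e-10 J × 6.022e23 mol⁻¹ = 6.2358e+13 J/mol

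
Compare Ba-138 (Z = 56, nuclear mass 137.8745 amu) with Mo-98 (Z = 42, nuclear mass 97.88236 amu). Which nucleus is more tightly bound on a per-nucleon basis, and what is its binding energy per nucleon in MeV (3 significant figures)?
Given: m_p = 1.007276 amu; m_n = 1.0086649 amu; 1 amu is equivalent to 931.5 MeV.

Mo-98; 8.64 MeV/nucleon

Ba-138: Σm = 56(1.007276) + 82(1.0086649) = 139.1179778 amu; Δm = 1.2434778 amu; E_B = 1158.3 MeV; E_B/A = 8.393 MeV
Mo-98: Σm = 42(1.007276) + 56(1.0086649) = 98.7908264 amu; Δm = 0.9084664 amu; E_B = 846.24 MeV; E_B/A = 8.635 MeV
Mo-98 has the higher binding energy per nucleon, so it is the more tightly bound nucleus.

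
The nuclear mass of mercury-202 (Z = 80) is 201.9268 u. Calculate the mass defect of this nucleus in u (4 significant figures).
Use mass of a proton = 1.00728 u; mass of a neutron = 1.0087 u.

Total constituent mass: 80 × 1.00728 + 122 × 1.0087 = 203.64380 u
Mass defect Δm = 203.64380 − 201.9268 = 1.71700 u

1.717 u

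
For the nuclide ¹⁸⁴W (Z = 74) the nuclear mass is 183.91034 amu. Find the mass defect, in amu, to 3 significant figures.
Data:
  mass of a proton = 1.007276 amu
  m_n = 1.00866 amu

Z = 74, so N = A − Z = 184 − 74 = 110.
Mass of separated nucleons = 74(1.007276) + 110(1.00866) = 74.538424 + 110.95260 = 185.491024 amu
Δm = 185.491024 − 183.91034 = 1.580684 amu

1.58 amu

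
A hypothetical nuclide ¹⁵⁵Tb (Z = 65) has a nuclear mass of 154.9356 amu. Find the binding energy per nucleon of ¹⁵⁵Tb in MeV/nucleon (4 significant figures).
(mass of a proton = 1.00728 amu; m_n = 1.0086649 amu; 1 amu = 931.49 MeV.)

7.917 MeV/nucleon

With 65 protons and 90 neutrons (A = 155):
Total constituent mass: 65 × 1.00728 + 90 × 1.0086649 = 156.2530410 amu
Mass defect Δm = 156.2530410 − 154.9356 = 1.3174410 amu
Binding energy = Δm·c² = 1.3174410 × 931.49 MeV/amu = 1227.18 MeV
BE/A = 1227.18 MeV / 155 = 7.917 MeV/nucleon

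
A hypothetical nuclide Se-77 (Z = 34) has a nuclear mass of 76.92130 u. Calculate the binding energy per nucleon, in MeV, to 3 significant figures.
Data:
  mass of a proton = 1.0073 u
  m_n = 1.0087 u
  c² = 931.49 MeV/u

8.48 MeV/nucleon

The nucleus contains 34 protons and 77 − 34 = 43 neutrons.
Total constituent mass: 34 × 1.0073 + 43 × 1.0087 = 77.6223 u
The mass defect is 77.6223 − 76.92130 = 0.70100 u.
E_B = 0.70100 × 931.49 = 652.974 MeV
Per nucleon: 652.974 / 77 = 8.480 MeV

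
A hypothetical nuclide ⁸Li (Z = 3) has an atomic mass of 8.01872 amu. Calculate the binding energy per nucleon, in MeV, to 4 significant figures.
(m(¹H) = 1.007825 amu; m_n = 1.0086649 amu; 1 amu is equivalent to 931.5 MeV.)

Total constituent mass: 3 × 1.007825 + 5 × 1.0086649 = 8.0667995 amu
Mass defect Δm = 8.0667995 − 8.01872 = 0.0480795 amu
E_B = 0.0480795 × 931.5 = 44.7861 MeV
Per nucleon: 44.7861 / 8 = 5.598 MeV

5.598 MeV/nucleon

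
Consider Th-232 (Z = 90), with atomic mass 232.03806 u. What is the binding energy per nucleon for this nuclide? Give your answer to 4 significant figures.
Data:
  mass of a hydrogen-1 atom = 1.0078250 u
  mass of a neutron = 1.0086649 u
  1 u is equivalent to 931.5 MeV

The nucleus contains 90 protons and 232 − 90 = 142 neutrons.
Σm = 90·m(¹H) + 142·m_n = 90.7042500 + 143.2304158 = 233.9346658 u
The mass defect is 233.9346658 − 232.03806 = 1.8966058 u.
Converting to energy: 1.8966058 u × 931.5 MeV/u = 1766.69 MeV
Per nucleon: 1766.69 / 232 = 7.615 MeV

7.615 MeV/nucleon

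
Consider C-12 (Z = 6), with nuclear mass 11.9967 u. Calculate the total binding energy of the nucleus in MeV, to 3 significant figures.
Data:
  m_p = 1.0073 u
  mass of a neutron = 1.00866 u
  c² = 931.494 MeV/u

Mass of separated nucleons = 6(1.0073) + 6(1.00866) = 6.0438 + 6.05196 = 12.09576 u
Δm = 12.09576 − 11.9967 = 0.09906 u
E_B = 0.09906 × 931.494 = 92.2738 MeV

92.3 MeV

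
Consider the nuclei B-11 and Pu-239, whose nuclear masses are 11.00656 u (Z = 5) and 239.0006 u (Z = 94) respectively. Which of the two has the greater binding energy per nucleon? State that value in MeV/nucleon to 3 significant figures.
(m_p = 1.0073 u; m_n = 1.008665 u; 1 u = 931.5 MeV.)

Pu-239; 7.57 MeV/nucleon

B-11: Σm = 5(1.0073) + 6(1.008665) = 11.088490 u; Δm = 0.081930 u; E_B = 76.318 MeV; E_B/A = 6.938 MeV
Pu-239: Σm = 94(1.0073) + 145(1.008665) = 240.942625 u; Δm = 1.942025 u; E_B = 1809.0 MeV; E_B/A = 7.569 MeV
Pu-239 has the higher binding energy per nucleon, so it is the more tightly bound nucleus.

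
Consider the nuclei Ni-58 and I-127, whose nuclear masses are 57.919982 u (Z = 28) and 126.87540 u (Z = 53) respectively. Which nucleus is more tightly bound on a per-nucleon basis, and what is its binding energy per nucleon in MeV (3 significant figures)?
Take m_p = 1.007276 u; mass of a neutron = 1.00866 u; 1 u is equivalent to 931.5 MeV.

Ni-58; 8.73 MeV/nucleon

Ni-58: Σm = 28(1.007276) + 30(1.00866) = 58.463528 u; Δm = 0.543546 u; E_B = 506.313 MeV; E_B/A = 8.730 MeV
I-127: Σm = 53(1.007276) + 74(1.00866) = 128.026468 u; Δm = 1.151068 u; E_B = 1072.2 MeV; E_B/A = 8.443 MeV
Ni-58 has the higher binding energy per nucleon, so it is the more tightly bound nucleus.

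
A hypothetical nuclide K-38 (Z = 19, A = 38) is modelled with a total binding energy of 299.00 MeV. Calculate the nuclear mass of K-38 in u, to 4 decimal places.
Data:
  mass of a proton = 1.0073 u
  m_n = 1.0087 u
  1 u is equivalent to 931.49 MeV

Mass defect = 299.00 MeV / (931.49 MeV/u) = 0.320991 u
Constituent mass = 19(1.0073) + 19(1.0087) = 38.3040 u
Nuclear mass = 38.3040 − 0.320991 = 37.983009 u ≈ 37.9830 u (to 4 decimal places)

37.9830 u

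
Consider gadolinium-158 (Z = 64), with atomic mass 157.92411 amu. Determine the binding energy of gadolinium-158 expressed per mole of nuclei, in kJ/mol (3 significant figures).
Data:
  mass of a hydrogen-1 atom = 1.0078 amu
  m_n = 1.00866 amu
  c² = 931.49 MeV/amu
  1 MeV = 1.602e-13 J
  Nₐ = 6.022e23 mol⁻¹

1.25e+11 kJ/mol

Mass of separated nucleons = 64(1.0078) + 94(1.00866) = 64.4992 + 94.81404 = 159.31324 amu
Δm = 159.31324 − 157.92411 = 1.38913 amu
Binding energy = Δm·c² = 1.38913 × 931.49 MeV/amu = 1293.96 MeV
Per nucleus in joules: 1293.96 MeV × 1.602e-13 J/MeV = 2.0729e-10 J
Per mole: 2.0729e-10 J × 6.022e23 mol⁻¹ = 1.2483e+14 J/mol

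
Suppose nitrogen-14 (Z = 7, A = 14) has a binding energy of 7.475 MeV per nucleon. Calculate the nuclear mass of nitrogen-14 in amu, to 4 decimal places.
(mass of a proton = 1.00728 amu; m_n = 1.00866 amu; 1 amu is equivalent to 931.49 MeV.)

13.9992 amu

Total binding energy = 14 × 7.475 = 104.650 MeV
Mass defect = 104.650 MeV / (931.49 MeV/amu) = 0.112347 amu
Constituent mass = 7(1.00728) + 7(1.00866) = 14.11158 amu
Nuclear mass = 14.11158 − 0.112347 = 13.999233 amu ≈ 13.9992 amu (to 4 decimal places)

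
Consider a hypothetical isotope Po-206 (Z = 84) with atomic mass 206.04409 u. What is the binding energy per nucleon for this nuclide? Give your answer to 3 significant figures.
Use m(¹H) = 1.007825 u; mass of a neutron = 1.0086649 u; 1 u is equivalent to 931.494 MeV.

Mass of separated nucleons = 84(1.007825) + 122(1.0086649) = 84.657300 + 123.0571178 = 207.7144178 u
Δm = 207.7144178 − 206.04409 = 1.6703278 u
Binding energy = Δm·c² = 1.6703278 × 931.494 MeV/u = 1555.90 MeV
BE/A = 1555.90 MeV / 206 = 7.553 MeV/nucleon

7.55 MeV/nucleon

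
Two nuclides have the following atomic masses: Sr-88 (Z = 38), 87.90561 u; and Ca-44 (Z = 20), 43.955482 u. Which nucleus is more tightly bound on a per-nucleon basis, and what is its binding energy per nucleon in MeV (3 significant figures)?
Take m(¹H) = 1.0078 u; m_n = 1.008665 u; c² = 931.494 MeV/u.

Sr-88; 8.72 MeV/nucleon

Sr-88: Σm = 38(1.0078) + 50(1.008665) = 88.729650 u; Δm = 0.824040 u; E_B = 767.59 MeV; E_B/A = 8.723 MeV
Ca-44: Σm = 20(1.0078) + 24(1.008665) = 44.363960 u; Δm = 0.408478 u; E_B = 380.49 MeV; E_B/A = 8.648 MeV
Sr-88 has the higher binding energy per nucleon, so it is the more tightly bound nucleus.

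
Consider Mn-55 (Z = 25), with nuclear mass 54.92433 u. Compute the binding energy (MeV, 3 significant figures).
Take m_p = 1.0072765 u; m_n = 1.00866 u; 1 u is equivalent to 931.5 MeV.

Z = 25, so N = A − Z = 55 − 25 = 30.
Σm = 25·m_p + 30·m_n = 25.1819125 + 30.25980 = 55.4417125 u
Δm = 55.4417125 − 54.92433 = 0.5173825 u
Converting to energy: 0.5173825 u × 931.5 MeV/u = 481.942 MeV

482 MeV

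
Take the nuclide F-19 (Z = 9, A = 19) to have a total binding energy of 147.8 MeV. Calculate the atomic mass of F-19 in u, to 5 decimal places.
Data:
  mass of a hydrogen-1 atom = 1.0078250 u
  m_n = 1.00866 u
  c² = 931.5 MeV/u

Mass defect = 147.8 MeV / (931.5 MeV/u) = 0.1586688 u
Constituent mass = 9(1.0078250) + 10(1.00866) = 19.1570250 u
Atomic mass = 19.1570250 − 0.1586688 = 18.9983562 u ≈ 18.99836 u (to 5 decimal places)

18.99836 u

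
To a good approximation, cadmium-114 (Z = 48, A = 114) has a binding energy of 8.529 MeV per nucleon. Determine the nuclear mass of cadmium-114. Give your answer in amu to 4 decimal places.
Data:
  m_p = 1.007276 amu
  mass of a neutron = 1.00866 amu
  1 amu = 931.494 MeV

113.8770 amu

Total binding energy = 114 × 8.529 = 972.306 MeV
Mass defect = 972.306 MeV / (931.494 MeV/amu) = 1.043813 amu
Constituent mass = 48(1.007276) + 66(1.00866) = 114.920808 amu
Nuclear mass = 114.920808 − 1.043813 = 113.876995 amu ≈ 113.8770 amu (to 4 decimal places)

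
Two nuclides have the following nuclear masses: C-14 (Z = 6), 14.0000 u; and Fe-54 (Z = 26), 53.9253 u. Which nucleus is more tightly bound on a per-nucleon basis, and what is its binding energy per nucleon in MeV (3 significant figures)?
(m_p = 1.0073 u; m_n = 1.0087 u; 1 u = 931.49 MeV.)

Fe-54; 8.76 MeV/nucleon

C-14: Σm = 6(1.0073) + 8(1.0087) = 14.1134 u; Δm = 0.1134 u; E_B = 105.63 MeV; E_B/A = 7.545 MeV
Fe-54: Σm = 26(1.0073) + 28(1.0087) = 54.4334 u; Δm = 0.5081 u; E_B = 473.29 MeV; E_B/A = 8.7646 MeV
Fe-54 has the higher binding energy per nucleon, so it is the more tightly bound nucleus.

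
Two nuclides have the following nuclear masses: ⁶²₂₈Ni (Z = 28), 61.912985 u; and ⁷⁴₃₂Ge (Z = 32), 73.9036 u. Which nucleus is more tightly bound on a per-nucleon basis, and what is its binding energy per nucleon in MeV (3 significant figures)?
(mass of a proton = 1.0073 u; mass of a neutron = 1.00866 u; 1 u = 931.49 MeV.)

⁶²₂₈Ni; 8.80 MeV/nucleon

⁶²₂₈Ni: Σm = 28(1.0073) + 34(1.00866) = 62.49884 u; Δm = 0.585855 u; E_B = 545.72 MeV; E_B/A = 8.802 MeV
⁷⁴₃₂Ge: Σm = 32(1.0073) + 42(1.00866) = 74.59732 u; Δm = 0.69372 u; E_B = 646.19 MeV; E_B/A = 8.732 MeV
⁶²₂₈Ni has the higher binding energy per nucleon, so it is the more tightly bound nucleus.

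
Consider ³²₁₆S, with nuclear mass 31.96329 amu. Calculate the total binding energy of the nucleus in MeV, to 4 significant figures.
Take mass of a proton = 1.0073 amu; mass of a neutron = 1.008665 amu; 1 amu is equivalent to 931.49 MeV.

Total constituent mass: 16 × 1.0073 + 16 × 1.008665 = 32.255440 amu
Δm = 32.255440 − 31.96329 = 0.292150 amu
Converting to energy: 0.292150 amu × 931.49 MeV/amu = 272.135 MeV

272.1 MeV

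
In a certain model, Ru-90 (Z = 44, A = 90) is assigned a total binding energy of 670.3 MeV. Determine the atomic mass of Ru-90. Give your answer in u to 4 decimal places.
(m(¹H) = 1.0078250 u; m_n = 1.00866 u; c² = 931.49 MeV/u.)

90.0231 u

Mass defect = 670.3 MeV / (931.49 MeV/u) = 0.719600 u
Constituent mass = 44(1.0078250) + 46(1.00866) = 90.7426600 u
Atomic mass = 90.7426600 − 0.719600 = 90.0230600 u ≈ 90.0231 u (to 4 decimal places)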